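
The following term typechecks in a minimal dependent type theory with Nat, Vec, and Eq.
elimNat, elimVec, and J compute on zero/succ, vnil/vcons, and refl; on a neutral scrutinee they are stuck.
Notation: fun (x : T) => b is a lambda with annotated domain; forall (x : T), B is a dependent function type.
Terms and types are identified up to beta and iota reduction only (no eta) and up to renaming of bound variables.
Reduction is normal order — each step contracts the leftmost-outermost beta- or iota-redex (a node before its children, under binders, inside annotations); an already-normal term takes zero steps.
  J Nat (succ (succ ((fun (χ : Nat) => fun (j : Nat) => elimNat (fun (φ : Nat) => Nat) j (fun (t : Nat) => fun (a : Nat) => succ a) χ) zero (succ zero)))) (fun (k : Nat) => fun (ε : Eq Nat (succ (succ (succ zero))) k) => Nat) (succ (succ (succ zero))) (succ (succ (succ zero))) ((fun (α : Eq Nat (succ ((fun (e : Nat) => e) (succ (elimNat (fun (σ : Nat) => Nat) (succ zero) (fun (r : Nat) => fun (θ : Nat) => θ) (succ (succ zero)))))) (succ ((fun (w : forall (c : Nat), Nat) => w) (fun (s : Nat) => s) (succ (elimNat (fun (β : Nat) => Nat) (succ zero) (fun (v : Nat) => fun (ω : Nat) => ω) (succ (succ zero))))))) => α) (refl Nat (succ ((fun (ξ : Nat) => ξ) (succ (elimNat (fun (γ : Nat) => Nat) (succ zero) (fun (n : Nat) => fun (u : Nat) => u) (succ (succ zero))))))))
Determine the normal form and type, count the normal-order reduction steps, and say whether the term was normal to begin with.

normal form:
  succ (succ (succ zero))
inferred type:
  Nat
steps to reach normal form (normal order): 5
term was already normal: no
first contracted redex: a beta-redex


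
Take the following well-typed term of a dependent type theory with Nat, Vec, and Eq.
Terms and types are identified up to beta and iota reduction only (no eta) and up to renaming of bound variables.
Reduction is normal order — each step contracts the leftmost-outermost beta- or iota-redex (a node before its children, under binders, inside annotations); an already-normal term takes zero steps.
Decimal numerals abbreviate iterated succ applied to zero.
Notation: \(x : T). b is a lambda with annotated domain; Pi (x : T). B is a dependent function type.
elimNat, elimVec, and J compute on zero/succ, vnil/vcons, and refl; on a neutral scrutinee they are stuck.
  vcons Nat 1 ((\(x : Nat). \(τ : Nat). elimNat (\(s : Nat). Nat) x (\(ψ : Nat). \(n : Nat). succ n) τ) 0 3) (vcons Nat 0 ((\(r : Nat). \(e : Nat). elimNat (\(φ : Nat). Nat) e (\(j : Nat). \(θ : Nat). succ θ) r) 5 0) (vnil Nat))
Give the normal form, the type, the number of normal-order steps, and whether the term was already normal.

resulting normal form:
  vcons Nat 1 3 (vcons Nat 0 5 (vnil Nat))
inferred type:
  Vec Nat 2
reduction steps (normal order): 30
term was already normal: no
first redex: a beta-redex


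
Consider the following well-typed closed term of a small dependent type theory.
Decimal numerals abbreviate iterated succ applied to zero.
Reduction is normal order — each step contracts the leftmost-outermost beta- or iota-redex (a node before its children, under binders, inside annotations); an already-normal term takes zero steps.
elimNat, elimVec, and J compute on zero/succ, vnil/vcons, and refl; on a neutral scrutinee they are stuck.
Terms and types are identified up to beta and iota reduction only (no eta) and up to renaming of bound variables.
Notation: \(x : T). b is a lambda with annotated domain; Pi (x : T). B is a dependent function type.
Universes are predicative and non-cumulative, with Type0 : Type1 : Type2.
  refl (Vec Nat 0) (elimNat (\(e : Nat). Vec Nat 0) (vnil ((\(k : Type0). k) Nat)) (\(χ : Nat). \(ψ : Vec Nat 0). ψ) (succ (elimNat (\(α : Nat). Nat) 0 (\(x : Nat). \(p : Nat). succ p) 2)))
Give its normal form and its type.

normal form:
  refl (Vec Nat 0) (vnil Nat)
the term's type:
  Eq (Vec Nat 0) (vnil Nat) (vnil Nat)
observation: normalization takes exactly 18 steps under the normal-order strategy.


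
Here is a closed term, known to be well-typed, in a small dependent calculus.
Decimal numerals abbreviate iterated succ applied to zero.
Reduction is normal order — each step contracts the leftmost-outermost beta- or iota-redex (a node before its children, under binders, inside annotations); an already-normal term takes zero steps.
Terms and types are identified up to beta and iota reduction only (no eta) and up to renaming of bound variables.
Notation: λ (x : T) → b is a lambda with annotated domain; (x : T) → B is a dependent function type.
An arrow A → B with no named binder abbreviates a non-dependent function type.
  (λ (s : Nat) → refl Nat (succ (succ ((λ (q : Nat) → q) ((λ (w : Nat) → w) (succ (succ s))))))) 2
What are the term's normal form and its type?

normal form:
  refl Nat 6
type:
  Eq Nat 6 6
observation: the term reaches its normal form after 3 normal-order steps.


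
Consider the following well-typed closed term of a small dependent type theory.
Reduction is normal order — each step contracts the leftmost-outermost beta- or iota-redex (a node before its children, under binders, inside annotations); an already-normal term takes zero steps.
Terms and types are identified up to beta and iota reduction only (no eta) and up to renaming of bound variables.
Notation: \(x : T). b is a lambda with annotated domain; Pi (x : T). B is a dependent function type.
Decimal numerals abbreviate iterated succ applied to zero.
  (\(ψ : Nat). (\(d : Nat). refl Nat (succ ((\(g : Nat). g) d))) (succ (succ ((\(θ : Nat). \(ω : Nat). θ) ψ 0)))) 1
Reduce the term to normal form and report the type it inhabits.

resulting normal form:
  refl Nat 4
inferred type:
  Eq Nat 4 4


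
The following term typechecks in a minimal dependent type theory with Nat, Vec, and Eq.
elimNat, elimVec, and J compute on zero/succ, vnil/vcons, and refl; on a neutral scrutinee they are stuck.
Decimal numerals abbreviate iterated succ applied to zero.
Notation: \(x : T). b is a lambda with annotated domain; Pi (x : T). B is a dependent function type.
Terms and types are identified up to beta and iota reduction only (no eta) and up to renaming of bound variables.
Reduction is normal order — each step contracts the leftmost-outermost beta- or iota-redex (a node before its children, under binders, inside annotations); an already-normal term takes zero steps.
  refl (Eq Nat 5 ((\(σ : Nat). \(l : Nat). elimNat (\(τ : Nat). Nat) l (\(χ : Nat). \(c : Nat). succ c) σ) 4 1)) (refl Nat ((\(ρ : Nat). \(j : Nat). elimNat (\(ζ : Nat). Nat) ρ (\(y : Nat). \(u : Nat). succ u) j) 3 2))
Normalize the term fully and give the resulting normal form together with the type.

reduced normal form:
  refl (Eq Nat 5 5) (refl Nat 5)
type:
  Eq (Eq Nat 5 5) (refl Nat 5) (refl Nat 5)


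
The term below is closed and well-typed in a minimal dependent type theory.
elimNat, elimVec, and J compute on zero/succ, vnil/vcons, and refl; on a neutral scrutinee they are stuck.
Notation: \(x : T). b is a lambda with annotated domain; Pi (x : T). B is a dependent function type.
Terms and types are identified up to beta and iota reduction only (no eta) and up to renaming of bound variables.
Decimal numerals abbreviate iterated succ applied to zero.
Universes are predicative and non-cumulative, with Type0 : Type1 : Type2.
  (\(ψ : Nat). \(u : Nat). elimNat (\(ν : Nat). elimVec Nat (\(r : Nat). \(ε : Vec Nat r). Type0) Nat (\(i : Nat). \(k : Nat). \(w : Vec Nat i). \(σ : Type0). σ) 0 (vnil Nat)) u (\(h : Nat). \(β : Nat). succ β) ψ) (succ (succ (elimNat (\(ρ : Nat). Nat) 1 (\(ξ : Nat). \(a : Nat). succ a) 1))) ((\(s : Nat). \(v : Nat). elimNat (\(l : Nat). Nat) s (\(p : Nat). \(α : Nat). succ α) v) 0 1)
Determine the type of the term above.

type:
  Nat


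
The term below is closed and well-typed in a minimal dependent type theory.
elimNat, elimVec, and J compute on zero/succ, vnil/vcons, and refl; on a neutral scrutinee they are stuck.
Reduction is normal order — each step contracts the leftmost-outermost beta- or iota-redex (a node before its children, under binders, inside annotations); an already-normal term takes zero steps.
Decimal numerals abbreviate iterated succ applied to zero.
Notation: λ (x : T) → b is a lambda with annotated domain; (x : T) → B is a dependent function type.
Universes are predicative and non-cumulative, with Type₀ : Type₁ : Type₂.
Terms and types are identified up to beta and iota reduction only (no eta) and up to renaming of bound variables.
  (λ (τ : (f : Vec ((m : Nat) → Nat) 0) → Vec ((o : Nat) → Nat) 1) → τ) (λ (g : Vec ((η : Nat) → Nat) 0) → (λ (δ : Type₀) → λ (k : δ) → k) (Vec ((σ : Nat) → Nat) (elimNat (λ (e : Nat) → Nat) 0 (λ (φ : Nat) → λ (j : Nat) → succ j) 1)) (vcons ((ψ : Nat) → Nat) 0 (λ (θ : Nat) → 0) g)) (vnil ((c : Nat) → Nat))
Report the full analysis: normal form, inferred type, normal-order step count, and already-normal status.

reduced normal form:
  vcons ((τ : Nat) → Nat) 0 (λ (f : Nat) → 0) (vnil ((m : Nat) → Nat))
type:
  Vec ((τ : Nat) → Nat) 1
steps to reach normal form (normal order): 4
term was already normal: no
first contracted redex: a beta-redex


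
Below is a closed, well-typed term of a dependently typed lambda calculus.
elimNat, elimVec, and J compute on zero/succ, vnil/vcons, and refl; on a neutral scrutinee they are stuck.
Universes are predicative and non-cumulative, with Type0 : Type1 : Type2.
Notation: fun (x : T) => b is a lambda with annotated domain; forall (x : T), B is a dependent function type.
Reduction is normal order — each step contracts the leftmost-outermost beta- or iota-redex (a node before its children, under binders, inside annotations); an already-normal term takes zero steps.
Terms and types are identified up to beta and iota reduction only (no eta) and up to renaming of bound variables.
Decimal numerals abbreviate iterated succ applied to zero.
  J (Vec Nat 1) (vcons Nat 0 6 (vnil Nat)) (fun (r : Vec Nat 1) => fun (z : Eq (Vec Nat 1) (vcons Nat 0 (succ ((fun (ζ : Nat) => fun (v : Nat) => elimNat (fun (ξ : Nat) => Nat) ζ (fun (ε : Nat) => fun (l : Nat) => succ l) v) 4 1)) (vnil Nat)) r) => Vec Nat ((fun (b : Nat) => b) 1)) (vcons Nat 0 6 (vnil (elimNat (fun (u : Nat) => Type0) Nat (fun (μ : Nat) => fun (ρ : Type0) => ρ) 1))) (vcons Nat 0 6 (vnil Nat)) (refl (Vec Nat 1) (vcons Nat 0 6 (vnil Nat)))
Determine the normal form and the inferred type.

resulting normal form:
  vcons Nat 0 6 (vnil Nat)
inferred type:
  Vec Nat 1
observation: normalization takes exactly 5 steps under the normal-order strategy.


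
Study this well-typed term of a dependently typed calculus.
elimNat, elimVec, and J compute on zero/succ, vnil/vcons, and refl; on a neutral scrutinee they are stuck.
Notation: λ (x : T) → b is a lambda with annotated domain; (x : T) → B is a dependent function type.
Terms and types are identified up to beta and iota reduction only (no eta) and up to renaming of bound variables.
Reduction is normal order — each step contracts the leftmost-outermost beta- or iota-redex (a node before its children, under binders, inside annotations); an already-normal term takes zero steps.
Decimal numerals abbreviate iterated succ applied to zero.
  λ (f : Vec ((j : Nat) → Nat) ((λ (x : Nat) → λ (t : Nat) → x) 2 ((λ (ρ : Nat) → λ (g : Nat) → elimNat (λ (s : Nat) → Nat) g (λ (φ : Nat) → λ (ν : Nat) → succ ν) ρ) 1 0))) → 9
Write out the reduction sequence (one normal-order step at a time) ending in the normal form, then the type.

reduction (normal order):
  λ (f : Vec ((j : Nat) → Nat) ((λ (x : Nat) → λ (t : Nat) → x) 2 ((λ (ρ : Nat) → λ (g : Nat) → elimNat (λ (s : Nat) → Nat) g (λ (φ : Nat) → λ (ν : Nat) → succ ν) ρ) 1 0))) → 9
  ~> λ (f : Vec ((j : Nat) → Nat) ((λ (x : Nat) → 2) ((λ (t : Nat) → λ (ρ : Nat) → elimNat (λ (g : Nat) → Nat) ρ (λ (s : Nat) → λ (φ : Nat) → succ φ) t) 1 0))) → 9
  ~> λ (f : Vec ((j : Nat) → Nat) 2) → 9
inferred type:
  (f : Vec ((j : Nat) → Nat) 2) → Nat


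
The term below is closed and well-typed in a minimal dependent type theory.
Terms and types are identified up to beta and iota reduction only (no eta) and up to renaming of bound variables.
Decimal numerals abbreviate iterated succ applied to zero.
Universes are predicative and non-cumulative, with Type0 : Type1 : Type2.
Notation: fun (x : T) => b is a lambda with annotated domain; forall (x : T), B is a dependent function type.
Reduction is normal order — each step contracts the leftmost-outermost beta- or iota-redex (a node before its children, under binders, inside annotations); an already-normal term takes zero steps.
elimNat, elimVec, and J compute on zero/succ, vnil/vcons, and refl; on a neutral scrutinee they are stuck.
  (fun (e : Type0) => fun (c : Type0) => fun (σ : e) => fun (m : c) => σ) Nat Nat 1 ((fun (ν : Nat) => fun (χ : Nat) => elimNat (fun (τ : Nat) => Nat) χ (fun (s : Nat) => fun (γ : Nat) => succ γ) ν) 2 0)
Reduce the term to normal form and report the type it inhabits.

resulting normal form:
  1
the term's type:
  Nat


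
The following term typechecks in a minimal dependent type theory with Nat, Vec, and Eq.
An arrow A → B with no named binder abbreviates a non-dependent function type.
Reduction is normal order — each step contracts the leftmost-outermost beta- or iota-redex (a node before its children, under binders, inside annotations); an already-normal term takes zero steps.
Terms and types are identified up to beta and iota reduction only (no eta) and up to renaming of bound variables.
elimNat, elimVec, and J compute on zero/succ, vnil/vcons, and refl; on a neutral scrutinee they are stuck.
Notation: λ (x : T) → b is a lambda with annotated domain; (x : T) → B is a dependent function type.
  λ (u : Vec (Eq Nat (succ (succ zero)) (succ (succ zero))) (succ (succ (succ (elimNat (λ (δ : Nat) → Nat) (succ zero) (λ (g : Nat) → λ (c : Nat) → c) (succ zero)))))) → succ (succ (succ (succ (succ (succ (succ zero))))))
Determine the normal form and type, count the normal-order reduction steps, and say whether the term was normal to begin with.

reduced normal form:
  λ (u : Vec (Eq Nat (succ (succ zero)) (succ (succ zero))) (succ (succ (succ (succ zero))))) → succ (succ (succ (succ (succ (succ (succ zero))))))
the term's type:
  Vec (Eq Nat (succ (succ zero)) (succ (succ zero))) (succ (succ (succ (succ zero)))) → Nat
steps to reach normal form (normal order): 4
started in normal form: no
first contracted redex: an elimNat iota-redex


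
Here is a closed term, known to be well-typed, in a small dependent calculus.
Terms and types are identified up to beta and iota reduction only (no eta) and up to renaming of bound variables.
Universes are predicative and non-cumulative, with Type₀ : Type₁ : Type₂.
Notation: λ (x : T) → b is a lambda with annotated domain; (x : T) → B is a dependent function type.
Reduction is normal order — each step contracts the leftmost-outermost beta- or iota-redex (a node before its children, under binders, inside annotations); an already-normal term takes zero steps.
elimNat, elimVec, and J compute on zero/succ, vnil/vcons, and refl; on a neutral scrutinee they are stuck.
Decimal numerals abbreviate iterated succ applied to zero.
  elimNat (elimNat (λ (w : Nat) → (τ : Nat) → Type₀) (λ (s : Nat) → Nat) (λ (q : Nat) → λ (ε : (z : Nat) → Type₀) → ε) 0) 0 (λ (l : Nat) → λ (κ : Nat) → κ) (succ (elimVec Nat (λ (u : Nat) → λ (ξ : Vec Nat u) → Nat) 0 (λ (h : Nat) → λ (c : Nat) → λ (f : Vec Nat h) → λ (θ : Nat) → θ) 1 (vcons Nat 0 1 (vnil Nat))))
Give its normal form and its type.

resulting normal form:
  0
type:
  Nat
observation: 11 normal-order steps normalize the term, beginning with an elimNat iota-redex.


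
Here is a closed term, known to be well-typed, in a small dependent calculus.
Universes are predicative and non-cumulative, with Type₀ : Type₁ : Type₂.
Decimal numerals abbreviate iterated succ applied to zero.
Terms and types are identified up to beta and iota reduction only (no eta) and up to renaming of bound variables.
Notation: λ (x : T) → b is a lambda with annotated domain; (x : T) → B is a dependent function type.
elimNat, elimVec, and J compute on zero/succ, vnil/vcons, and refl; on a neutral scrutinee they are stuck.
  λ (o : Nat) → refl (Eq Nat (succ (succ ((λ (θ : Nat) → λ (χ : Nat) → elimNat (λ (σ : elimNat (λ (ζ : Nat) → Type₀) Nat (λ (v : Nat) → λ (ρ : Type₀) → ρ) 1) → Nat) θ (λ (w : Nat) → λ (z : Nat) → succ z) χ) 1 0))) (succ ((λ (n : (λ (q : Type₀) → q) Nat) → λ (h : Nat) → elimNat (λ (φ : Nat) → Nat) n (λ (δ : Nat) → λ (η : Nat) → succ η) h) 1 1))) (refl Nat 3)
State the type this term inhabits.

type:
  (o : Nat) → Eq (Eq Nat 3 3) (refl Nat 3) (refl Nat 3)


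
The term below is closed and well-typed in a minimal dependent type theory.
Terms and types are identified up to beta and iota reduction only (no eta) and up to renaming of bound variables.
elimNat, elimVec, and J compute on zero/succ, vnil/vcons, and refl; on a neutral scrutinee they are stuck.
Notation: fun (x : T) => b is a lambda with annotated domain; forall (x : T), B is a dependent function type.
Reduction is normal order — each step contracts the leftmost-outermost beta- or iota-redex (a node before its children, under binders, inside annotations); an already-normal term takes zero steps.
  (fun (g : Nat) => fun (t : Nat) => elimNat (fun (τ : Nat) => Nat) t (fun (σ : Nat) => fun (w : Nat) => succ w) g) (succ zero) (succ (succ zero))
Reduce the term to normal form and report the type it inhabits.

reduced normal form:
  succ (succ (succ zero))
inferred type:
  Nat


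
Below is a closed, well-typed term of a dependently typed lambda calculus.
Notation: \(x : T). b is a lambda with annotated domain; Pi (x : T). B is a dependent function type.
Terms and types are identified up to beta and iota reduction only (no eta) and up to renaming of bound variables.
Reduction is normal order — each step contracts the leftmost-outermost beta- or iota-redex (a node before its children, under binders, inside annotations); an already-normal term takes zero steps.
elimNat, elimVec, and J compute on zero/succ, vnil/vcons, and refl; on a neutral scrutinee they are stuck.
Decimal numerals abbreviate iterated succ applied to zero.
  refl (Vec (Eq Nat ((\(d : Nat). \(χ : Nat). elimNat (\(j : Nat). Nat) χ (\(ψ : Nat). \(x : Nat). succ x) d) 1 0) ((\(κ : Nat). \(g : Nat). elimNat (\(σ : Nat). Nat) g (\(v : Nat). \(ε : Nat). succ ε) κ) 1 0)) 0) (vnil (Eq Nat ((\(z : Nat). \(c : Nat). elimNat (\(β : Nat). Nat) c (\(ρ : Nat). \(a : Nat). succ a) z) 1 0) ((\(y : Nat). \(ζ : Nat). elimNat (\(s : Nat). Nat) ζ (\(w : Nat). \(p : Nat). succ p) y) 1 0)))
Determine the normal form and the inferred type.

resulting normal form:
  refl (Vec (Eq Nat 1 1) 0) (vnil (Eq Nat 1 1))
inferred type:
  Eq (Vec (Eq Nat 1 1) 0) (vnil (Eq Nat 1 1)) (vnil (Eq Nat 1 1))


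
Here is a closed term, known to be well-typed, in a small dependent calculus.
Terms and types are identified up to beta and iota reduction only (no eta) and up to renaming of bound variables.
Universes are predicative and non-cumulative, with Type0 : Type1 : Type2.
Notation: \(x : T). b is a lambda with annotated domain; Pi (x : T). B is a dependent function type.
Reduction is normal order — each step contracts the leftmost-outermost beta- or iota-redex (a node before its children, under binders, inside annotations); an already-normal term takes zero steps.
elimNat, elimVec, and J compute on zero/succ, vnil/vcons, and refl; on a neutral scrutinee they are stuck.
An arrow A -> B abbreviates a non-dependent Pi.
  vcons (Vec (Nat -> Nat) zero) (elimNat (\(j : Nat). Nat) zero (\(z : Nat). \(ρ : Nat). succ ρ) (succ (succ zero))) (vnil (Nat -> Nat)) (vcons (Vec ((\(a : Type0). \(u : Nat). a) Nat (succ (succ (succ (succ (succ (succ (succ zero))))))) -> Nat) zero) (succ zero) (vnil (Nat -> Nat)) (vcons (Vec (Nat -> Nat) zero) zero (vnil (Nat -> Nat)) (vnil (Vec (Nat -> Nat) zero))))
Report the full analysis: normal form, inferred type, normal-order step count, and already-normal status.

normal form:
  vcons (Vec (Nat -> Nat) zero) (succ (succ zero)) (vnil (Nat -> Nat)) (vcons (Vec (Nat -> Nat) zero) (succ zero) (vnil (Nat -> Nat)) (vcons (Vec (Nat -> Nat) zero) zero (vnil (Nat -> Nat)) (vnil (Vec (Nat -> Nat) zero))))
inferred type:
  Vec (Vec (Nat -> Nat) zero) (succ (succ (succ zero)))
steps to reach normal form (normal order): 9
term was already normal: no
first redex: an elimNat iota-redex


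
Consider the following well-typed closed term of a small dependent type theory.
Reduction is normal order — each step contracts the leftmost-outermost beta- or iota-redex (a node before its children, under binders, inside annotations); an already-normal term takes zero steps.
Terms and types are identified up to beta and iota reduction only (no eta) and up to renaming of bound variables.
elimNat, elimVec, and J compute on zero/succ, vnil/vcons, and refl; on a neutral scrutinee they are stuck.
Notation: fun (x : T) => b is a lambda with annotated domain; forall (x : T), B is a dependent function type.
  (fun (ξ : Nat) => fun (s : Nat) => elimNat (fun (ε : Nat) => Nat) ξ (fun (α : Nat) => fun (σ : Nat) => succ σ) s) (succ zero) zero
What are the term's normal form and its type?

reduced normal form:
  succ zero
type:
  Nat
observation: the first redex contracted is a beta-redex; the normal form is reached in 3 normal-order steps.


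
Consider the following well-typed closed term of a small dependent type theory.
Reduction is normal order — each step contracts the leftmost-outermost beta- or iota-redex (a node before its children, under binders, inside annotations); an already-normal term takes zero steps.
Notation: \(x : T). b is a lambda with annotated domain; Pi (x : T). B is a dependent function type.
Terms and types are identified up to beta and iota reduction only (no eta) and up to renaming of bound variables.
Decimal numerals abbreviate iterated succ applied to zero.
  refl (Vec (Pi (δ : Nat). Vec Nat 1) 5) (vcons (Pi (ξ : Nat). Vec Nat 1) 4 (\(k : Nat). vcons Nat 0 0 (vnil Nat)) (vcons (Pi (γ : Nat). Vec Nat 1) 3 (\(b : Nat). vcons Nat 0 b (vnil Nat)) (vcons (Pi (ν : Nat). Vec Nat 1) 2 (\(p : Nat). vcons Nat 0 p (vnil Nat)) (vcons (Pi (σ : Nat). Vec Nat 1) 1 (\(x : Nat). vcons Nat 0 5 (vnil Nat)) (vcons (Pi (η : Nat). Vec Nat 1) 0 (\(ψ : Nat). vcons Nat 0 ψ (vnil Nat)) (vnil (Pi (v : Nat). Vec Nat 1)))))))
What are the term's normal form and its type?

normal form:
  refl (Vec (Pi (δ : Nat). Vec Nat 1) 5) (vcons (Pi (ξ : Nat). Vec Nat 1) 4 (\(k : Nat). vcons Nat 0 0 (vnil Nat)) (vcons (Pi (γ : Nat). Vec Nat 1) 3 (\(b : Nat). vcons Nat 0 b (vnil Nat)) (vcons (Pi (ν : Nat). Vec Nat 1) 2 (\(p : Nat). vcons Nat 0 p (vnil Nat)) (vcons (Pi (σ : Nat). Vec Nat 1) 1 (\(x : Nat). vcons Nat 0 5 (vnil Nat)) (vcons (Pi (η : Nat). Vec Nat 1) 0 (\(ψ : Nat). vcons Nat 0 ψ (vnil Nat)) (vnil (Pi (v : Nat). Vec Nat 1)))))))
inferred type:
  Eq (Vec (Pi (δ : Nat). Vec Nat 1) 5) (vcons (Pi (ξ : Nat). Vec Nat 1) 4 (\(k : Nat). vcons Nat 0 0 (vnil Nat)) (vcons (Pi (γ : Nat). Vec Nat 1) 3 (\(b : Nat). vcons Nat 0 b (vnil Nat)) (vcons (Pi (ν : Nat). Vec Nat 1) 2 (\(p : Nat). vcons Nat 0 p (vnil Nat)) (vcons (Pi (σ : Nat). Vec Nat 1) 1 (\(x : Nat). vcons Nat 0 5 (vnil Nat)) (vcons (Pi (η : Nat). Vec Nat 1) 0 (\(ψ : Nat). vcons Nat 0 ψ (vnil Nat)) (vnil (Pi (v : Nat). Vec Nat 1))))))) (vcons (Pi (z : Nat). Vec Nat 1) 4 (\(ω : Nat). vcons Nat 0 0 (vnil Nat)) (vcons (Pi (i : Nat). Vec Nat 1) 3 (\(q : Nat). vcons Nat 0 q (vnil Nat)) (vcons (Pi (w : Nat). Vec Nat 1) 2 (\(θ : Nat). vcons Nat 0 θ (vnil Nat)) (vcons (Pi (t : Nat). Vec Nat 1) 1 (\(d : Nat). vcons Nat 0 5 (vnil Nat)) (vcons (Pi (a : Nat). Vec Nat 1) 0 (\(e : Nat). vcons Nat 0 e (vnil Nat)) (vnil (Pi (β : Nat). Vec Nat 1)))))))


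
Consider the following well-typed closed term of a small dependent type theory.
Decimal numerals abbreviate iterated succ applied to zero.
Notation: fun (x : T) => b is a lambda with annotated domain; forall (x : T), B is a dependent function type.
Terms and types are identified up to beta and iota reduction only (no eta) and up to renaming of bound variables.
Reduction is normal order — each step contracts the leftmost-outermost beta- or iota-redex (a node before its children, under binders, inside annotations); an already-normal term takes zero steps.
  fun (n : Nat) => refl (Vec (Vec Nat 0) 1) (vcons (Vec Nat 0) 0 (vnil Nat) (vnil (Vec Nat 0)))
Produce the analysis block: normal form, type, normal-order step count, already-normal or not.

normal form:
  fun (n : Nat) => refl (Vec (Vec Nat 0) 1) (vcons (Vec Nat 0) 0 (vnil Nat) (vnil (Vec Nat 0)))
type:
  forall (n : Nat), Eq (Vec (Vec Nat 0) 1) (vcons (Vec Nat 0) 0 (vnil Nat) (vnil (Vec Nat 0))) (vcons (Vec Nat 0) 0 (vnil Nat) (vnil (Vec Nat 0)))
reduction steps (normal order): 0
term was already normal: yes


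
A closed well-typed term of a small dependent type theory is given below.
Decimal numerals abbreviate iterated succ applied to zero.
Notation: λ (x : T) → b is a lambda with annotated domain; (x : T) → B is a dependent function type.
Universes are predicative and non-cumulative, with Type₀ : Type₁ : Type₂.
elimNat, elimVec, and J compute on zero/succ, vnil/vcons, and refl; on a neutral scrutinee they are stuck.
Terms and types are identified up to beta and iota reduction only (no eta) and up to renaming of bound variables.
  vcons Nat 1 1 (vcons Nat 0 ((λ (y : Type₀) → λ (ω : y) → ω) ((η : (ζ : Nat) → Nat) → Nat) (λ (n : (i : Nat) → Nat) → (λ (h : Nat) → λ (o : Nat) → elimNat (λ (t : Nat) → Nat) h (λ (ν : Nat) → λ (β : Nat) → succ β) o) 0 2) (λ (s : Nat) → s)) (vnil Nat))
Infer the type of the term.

inferred type:
  Vec Nat 2


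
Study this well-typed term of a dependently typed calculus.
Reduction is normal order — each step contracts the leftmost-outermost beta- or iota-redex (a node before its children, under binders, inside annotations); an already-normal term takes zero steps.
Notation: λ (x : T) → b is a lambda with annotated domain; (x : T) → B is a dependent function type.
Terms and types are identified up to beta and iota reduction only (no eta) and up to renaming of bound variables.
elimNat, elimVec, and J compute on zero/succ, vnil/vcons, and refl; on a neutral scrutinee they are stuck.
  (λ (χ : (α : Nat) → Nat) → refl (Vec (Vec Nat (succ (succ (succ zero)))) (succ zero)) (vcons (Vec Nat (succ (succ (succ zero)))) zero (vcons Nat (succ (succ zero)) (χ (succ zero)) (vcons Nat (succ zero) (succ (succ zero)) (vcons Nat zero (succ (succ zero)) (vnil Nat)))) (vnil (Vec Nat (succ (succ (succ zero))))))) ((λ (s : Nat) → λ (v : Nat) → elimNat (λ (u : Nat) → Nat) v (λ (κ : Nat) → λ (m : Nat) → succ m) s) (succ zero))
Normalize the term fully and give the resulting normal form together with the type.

resulting normal form:
  refl (Vec (Vec Nat (succ (succ (succ zero)))) (succ zero)) (vcons (Vec Nat (succ (succ (succ zero)))) zero (vcons Nat (succ (succ zero)) (succ (succ zero)) (vcons Nat (succ zero) (succ (succ zero)) (vcons Nat zero (succ (succ zero)) (vnil Nat)))) (vnil (Vec Nat (succ (succ (succ zero))))))
inferred type:
  Eq (Vec (Vec Nat (succ (succ (succ zero)))) (succ zero)) (vcons (Vec Nat (succ (succ (succ zero)))) zero (vcons Nat (succ (succ zero)) (succ (succ zero)) (vcons Nat (succ zero) (succ (succ zero)) (vcons Nat zero (succ (succ zero)) (vnil Nat)))) (vnil (Vec Nat (succ (succ (succ zero)))))) (vcons (Vec Nat (succ (succ (succ zero)))) zero (vcons Nat (succ (succ zero)) (succ (succ zero)) (vcons Nat (succ zero) (succ (succ zero)) (vcons Nat zero (succ (succ zero)) (vnil Nat)))) (vnil (Vec Nat (succ (succ (succ zero))))))
observation: the term reaches its normal form after 7 normal-order steps.


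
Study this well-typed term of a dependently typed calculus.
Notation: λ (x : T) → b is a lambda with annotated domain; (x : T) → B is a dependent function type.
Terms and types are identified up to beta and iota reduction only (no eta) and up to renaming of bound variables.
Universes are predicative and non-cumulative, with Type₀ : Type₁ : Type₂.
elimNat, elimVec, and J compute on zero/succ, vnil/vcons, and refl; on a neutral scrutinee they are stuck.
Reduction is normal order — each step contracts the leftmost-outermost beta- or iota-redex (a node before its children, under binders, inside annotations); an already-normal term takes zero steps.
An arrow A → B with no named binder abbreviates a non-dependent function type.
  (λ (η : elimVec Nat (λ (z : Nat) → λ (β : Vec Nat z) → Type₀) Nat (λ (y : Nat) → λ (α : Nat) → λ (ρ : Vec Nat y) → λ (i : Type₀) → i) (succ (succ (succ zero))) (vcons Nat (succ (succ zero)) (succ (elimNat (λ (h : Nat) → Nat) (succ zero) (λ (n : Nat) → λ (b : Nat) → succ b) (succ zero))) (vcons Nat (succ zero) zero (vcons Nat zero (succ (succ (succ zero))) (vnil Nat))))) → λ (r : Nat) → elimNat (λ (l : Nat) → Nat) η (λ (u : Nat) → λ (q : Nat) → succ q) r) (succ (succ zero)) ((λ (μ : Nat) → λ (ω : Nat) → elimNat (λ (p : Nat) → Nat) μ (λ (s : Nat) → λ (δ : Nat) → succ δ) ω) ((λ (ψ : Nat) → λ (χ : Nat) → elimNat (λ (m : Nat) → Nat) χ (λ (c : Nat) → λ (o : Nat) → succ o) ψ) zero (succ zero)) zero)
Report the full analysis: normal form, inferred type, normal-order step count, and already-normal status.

normal form:
  succ (succ (succ zero))
inferred type:
  Nat
steps to reach normal form (normal order): 12
already normal: no
first contracted redex: a beta-redex


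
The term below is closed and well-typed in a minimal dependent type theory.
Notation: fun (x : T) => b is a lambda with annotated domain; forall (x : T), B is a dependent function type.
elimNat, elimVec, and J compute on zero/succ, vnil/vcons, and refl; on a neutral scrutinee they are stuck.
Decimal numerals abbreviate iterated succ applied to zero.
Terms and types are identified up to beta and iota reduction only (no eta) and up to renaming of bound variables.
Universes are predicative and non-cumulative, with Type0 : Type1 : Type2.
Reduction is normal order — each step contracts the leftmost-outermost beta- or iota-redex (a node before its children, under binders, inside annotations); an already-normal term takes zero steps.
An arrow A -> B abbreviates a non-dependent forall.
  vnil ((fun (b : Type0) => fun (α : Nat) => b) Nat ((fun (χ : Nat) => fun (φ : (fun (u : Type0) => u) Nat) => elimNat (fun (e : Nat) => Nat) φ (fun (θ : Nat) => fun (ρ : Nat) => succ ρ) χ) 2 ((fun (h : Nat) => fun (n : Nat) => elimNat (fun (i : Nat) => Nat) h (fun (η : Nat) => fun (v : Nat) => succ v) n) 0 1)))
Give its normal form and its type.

normal form:
  vnil Nat
type:
  Vec Nat 0


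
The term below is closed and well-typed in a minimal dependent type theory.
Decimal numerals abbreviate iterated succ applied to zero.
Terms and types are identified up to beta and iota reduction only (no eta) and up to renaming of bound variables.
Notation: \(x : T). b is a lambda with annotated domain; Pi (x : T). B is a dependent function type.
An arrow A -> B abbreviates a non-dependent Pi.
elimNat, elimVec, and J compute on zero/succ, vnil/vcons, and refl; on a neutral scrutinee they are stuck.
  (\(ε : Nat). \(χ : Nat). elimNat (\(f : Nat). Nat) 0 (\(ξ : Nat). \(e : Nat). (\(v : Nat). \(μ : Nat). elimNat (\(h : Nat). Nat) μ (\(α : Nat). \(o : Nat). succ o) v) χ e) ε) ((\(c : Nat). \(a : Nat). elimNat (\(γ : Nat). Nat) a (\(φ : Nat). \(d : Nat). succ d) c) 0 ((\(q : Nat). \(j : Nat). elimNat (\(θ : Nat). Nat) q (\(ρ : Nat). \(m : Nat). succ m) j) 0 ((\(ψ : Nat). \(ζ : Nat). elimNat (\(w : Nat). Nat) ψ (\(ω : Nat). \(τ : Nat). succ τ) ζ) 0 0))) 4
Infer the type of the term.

the term's type:
  Nat


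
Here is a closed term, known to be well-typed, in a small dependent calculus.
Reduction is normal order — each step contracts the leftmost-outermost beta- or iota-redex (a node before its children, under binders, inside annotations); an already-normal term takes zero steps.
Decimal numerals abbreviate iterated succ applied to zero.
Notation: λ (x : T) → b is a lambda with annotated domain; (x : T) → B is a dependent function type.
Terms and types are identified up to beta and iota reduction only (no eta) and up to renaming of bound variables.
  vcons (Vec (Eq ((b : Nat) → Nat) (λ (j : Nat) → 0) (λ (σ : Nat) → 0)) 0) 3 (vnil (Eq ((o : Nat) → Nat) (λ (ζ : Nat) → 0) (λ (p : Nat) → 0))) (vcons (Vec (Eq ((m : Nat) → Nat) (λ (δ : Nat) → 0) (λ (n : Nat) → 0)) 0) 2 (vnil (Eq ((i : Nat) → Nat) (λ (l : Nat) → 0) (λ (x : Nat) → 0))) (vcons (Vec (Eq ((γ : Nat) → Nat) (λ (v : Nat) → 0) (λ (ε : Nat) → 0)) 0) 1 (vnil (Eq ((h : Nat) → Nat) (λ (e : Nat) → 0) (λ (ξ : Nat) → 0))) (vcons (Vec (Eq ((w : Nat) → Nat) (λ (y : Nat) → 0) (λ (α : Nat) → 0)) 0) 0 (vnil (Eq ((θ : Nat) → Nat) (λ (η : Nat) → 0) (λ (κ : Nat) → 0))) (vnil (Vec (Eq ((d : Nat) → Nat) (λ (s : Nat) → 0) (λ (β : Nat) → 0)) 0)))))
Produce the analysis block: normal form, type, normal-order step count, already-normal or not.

reduced normal form:
  vcons (Vec (Eq ((b : Nat) → Nat) (λ (j : Nat) → 0) (λ (σ : Nat) → 0)) 0) 3 (vnil (Eq ((o : Nat) → Nat) (λ (ζ : Nat) → 0) (λ (p : Nat) → 0))) (vcons (Vec (Eq ((m : Nat) → Nat) (λ (δ : Nat) → 0) (λ (n : Nat) → 0)) 0) 2 (vnil (Eq ((i : Nat) → Nat) (λ (l : Nat) → 0) (λ (x : Nat) → 0))) (vcons (Vec (Eq ((γ : Nat) → Nat) (λ (v : Nat) → 0) (λ (ε : Nat) → 0)) 0) 1 (vnil (Eq ((h : Nat) → Nat) (λ (e : Nat) → 0) (λ (ξ : Nat) → 0))) (vcons (Vec (Eq ((w : Nat) → Nat) (λ (y : Nat) → 0) (λ (α : Nat) → 0)) 0) 0 (vnil (Eq ((θ : Nat) → Nat) (λ (η : Nat) → 0) (λ (κ : Nat) → 0))) (vnil (Vec (Eq ((d : Nat) → Nat) (λ (s : Nat) → 0) (λ (β : Nat) → 0)) 0)))))
inferred type:
  Vec (Vec (Eq ((b : Nat) → Nat) (λ (j : Nat) → 0) (λ (σ : Nat) → 0)) 0) 4
steps to reach normal form (normal order): 0
started in normal form: yes


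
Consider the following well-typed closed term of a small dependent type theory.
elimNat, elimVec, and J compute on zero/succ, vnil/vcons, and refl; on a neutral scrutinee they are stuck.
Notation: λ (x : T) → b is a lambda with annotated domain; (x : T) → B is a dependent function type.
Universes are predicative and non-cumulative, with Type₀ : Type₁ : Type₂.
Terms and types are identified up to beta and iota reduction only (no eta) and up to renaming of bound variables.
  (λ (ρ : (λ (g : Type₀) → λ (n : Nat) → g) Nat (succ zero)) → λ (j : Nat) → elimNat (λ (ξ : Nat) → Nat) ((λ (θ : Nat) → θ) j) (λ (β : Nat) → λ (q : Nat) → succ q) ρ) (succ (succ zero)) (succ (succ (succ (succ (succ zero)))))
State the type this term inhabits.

type:
  Nat


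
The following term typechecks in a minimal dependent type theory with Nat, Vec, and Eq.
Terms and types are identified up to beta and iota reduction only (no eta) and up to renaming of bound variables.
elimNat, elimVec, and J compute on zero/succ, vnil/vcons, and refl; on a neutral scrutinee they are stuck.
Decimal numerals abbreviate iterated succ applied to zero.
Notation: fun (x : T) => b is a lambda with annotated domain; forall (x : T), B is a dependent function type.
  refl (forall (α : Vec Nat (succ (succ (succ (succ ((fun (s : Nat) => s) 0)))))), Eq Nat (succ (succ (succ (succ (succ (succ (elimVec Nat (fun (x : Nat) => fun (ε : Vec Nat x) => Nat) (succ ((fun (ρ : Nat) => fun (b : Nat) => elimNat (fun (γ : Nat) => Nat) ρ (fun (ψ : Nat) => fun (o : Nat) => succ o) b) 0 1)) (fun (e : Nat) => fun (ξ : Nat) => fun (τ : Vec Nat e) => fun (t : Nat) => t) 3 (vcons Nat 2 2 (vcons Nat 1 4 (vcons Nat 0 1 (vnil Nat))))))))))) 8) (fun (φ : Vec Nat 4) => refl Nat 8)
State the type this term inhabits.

type:
  Eq (forall (α : Vec Nat 4), Eq Nat 8 8) (fun (s : Vec Nat 4) => refl Nat 8) (fun (x : Vec Nat 4) => refl Nat 8)


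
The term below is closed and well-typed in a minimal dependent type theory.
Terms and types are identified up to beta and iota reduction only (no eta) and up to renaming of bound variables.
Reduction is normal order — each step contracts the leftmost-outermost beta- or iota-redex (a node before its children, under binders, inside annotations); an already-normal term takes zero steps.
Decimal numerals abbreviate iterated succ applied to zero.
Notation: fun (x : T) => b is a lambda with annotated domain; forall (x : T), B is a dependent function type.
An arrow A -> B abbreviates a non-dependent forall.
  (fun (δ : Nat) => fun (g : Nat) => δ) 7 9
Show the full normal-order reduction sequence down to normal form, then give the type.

normal-order reduction:
  (fun (δ : Nat) => fun (g : Nat) => δ) 7 9
  ~> (fun (δ : Nat) => 7) 9
  ~> 7
inferred type:
  Nat


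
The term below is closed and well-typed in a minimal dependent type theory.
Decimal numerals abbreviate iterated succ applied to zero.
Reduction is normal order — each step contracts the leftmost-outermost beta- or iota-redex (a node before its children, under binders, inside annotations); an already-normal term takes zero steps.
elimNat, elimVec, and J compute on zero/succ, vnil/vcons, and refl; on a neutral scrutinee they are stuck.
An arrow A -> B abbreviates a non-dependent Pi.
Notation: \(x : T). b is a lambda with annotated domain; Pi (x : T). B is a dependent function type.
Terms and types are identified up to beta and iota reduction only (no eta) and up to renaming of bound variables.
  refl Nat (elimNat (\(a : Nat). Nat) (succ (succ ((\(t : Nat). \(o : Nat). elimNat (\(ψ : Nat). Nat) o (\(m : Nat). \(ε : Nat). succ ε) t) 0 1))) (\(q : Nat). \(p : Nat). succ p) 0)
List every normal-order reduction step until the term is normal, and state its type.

reduction (normal order):
  refl Nat (elimNat (\(a : Nat). Nat) (succ (succ ((\(t : Nat). \(o : Nat). elimNat (\(ψ : Nat). Nat) o (\(m : Nat). \(ε : Nat). succ ε) t) 0 1))) (\(q : Nat). \(p : Nat). succ p) 0)
  ~> refl Nat (succ (succ ((\(a : Nat). \(t : Nat). elimNat (\(o : Nat). Nat) t (\(ψ : Nat). \(m : Nat). succ m) a) 0 1)))
  ~> refl Nat (succ (succ ((\(a : Nat). elimNat (\(t : Nat). Nat) a (\(o : Nat). \(ψ : Nat). succ ψ) 0) 1)))
  ~> refl Nat (succ (succ (elimNat (\(a : Nat). Nat) 1 (\(t : Nat). \(o : Nat). succ o) 0)))
  ~> refl Nat 3
type:
  Eq Nat 3 3


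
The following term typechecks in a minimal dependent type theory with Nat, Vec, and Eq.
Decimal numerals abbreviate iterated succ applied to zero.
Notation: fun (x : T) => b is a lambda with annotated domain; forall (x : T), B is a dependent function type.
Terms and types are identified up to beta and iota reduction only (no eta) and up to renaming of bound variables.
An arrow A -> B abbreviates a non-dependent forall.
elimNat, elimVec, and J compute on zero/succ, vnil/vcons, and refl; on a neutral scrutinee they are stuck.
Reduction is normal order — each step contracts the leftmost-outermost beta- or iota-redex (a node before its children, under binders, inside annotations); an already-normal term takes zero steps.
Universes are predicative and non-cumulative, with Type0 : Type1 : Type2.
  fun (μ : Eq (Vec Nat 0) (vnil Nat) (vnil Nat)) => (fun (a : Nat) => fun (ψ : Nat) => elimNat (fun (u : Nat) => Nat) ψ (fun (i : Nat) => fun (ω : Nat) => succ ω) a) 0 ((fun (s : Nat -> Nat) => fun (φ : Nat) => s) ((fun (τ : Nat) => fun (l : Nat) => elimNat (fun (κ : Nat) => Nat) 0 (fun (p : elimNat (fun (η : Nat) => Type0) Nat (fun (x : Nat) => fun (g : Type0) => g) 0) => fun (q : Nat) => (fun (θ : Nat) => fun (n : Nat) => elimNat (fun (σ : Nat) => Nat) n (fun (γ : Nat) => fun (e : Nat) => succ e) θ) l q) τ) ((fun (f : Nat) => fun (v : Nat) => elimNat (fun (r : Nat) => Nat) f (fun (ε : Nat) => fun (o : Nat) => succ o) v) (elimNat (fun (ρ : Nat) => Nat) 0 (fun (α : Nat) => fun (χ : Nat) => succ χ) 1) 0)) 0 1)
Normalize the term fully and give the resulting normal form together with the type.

reduced normal form:
  fun (μ : Eq (Vec Nat 0) (vnil Nat) (vnil Nat)) => 1
the term's type:
  Eq (Vec Nat 0) (vnil Nat) (vnil Nat) -> Nat
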